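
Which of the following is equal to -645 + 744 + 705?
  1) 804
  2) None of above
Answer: 1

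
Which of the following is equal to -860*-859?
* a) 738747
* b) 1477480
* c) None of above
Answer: c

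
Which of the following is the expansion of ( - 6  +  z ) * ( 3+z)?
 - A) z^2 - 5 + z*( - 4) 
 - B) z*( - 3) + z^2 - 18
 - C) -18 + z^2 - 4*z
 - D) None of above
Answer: B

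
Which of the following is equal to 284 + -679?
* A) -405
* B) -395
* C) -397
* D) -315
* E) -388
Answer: B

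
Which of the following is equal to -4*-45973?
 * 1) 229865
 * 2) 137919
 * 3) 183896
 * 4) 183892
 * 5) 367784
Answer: 4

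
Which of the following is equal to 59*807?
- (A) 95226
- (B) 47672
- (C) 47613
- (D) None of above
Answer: C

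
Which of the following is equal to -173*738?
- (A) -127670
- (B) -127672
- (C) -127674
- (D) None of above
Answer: C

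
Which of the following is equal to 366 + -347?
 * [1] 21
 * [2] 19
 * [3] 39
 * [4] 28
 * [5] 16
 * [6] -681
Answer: 2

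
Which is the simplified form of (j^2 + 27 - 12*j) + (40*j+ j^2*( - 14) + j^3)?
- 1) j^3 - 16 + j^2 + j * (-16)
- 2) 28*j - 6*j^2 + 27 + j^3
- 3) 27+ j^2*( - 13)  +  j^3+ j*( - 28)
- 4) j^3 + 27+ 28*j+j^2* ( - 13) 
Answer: 4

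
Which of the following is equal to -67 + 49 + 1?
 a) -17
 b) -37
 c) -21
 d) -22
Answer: a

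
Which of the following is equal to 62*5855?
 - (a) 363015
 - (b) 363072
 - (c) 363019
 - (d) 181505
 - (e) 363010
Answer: e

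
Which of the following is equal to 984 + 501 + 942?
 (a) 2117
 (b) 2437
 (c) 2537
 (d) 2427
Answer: d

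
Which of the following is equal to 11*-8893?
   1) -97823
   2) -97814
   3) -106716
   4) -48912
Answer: 1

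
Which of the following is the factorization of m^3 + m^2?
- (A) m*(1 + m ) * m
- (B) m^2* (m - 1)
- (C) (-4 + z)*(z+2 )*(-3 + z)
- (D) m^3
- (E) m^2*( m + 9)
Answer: A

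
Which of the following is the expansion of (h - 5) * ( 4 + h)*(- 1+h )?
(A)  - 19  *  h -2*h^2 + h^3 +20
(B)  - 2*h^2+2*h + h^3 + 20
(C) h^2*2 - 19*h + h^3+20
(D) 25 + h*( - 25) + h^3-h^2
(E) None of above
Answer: A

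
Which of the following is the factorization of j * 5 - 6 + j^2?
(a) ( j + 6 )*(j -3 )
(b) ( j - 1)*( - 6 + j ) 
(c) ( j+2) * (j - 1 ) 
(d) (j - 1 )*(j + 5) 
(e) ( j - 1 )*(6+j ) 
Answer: e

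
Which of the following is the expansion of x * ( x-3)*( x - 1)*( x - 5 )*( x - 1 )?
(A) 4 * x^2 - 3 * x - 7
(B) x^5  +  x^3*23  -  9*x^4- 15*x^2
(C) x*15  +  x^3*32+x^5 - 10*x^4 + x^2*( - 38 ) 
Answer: C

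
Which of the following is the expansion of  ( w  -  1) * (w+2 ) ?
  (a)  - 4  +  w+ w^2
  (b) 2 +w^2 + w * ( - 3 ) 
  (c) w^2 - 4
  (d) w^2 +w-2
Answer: d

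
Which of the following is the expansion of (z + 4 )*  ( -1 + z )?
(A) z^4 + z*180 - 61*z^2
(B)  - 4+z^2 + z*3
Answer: B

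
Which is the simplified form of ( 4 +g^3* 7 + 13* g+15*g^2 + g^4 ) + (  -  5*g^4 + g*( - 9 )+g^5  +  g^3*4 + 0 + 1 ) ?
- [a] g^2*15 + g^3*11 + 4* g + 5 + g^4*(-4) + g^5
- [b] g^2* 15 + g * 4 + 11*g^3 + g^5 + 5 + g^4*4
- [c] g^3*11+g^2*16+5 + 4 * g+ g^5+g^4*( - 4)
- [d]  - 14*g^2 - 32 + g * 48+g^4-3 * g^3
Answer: a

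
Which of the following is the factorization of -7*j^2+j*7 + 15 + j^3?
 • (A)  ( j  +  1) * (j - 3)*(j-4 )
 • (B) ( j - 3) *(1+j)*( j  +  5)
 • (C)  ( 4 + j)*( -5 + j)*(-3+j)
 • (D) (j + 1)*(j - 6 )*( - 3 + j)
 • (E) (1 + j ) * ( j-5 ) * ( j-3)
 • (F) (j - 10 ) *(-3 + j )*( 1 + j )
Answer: E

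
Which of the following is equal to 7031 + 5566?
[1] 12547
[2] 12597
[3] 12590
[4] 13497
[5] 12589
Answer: 2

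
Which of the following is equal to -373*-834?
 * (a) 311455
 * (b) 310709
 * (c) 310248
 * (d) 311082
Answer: d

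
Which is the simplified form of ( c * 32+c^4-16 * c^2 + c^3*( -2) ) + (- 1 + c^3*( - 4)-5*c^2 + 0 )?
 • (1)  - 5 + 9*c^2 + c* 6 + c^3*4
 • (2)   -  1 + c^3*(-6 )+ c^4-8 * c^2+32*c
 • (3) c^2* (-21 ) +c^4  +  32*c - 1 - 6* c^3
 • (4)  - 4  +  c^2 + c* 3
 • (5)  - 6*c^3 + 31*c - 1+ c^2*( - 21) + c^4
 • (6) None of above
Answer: 3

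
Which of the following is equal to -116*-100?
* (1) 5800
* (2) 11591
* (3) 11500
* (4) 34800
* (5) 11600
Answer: 5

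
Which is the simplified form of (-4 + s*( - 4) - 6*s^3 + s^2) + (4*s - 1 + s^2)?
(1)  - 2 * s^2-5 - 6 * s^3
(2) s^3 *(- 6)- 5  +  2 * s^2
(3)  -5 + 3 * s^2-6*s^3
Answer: 2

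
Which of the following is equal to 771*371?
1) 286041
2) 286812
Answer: 1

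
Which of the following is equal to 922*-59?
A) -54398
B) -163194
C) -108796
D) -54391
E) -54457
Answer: A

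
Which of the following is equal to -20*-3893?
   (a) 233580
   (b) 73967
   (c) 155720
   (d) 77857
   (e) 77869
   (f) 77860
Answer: f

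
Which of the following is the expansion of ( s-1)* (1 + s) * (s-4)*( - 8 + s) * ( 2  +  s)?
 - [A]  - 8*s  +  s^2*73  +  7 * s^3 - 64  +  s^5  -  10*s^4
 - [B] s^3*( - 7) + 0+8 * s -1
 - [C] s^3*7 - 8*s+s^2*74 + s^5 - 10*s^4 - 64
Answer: C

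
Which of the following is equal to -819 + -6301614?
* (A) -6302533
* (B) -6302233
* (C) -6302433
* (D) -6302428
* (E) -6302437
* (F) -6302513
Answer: C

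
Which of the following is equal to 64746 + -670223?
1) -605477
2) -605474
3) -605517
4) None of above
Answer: 1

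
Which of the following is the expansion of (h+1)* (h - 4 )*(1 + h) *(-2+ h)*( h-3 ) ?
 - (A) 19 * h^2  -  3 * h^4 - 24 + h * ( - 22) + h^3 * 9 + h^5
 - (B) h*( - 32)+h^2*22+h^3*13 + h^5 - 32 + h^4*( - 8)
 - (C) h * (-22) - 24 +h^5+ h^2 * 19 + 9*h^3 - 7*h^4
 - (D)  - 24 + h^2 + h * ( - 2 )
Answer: C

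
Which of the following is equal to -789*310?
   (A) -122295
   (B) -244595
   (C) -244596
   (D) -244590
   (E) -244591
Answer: D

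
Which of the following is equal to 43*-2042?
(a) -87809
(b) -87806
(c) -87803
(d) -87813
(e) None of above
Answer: b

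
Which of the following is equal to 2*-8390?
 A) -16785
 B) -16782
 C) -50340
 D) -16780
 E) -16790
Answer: D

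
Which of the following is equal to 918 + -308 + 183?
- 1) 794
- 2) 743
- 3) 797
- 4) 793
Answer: 4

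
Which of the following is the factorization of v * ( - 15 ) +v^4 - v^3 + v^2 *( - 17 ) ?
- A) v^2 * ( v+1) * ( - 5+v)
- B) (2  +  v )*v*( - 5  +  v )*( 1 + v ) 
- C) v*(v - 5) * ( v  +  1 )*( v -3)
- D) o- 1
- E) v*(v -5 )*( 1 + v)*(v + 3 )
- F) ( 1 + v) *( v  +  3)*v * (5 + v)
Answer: E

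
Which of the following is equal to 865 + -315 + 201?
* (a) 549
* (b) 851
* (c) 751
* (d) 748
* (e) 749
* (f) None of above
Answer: c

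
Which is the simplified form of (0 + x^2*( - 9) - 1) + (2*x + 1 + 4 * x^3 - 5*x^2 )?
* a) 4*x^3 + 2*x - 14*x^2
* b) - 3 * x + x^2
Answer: a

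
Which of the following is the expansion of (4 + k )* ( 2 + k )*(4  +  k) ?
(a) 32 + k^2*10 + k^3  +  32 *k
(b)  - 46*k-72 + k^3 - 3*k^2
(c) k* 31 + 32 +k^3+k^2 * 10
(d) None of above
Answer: a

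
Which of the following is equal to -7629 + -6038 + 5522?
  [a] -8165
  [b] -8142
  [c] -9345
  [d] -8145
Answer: d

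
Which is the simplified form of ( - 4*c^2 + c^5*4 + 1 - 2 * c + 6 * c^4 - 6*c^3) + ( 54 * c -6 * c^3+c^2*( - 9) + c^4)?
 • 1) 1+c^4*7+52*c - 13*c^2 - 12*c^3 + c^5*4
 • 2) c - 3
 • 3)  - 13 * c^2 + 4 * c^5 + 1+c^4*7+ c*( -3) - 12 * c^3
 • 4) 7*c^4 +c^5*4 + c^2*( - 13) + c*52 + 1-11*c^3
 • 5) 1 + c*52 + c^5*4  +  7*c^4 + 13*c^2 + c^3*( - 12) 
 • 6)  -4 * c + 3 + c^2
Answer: 1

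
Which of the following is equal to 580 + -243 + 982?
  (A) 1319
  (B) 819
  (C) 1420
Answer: A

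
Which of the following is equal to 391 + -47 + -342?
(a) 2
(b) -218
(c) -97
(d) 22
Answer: a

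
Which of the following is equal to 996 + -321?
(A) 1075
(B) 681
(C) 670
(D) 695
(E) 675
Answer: E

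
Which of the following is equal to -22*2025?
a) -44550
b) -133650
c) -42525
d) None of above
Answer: a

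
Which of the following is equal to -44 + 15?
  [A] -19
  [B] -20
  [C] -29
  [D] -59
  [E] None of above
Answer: C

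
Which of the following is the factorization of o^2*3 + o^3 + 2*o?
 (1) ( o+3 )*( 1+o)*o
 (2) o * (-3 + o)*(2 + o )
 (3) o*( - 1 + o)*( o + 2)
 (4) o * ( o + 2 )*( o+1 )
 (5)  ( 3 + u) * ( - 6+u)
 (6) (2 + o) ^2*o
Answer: 4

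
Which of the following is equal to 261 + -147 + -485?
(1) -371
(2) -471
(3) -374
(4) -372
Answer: 1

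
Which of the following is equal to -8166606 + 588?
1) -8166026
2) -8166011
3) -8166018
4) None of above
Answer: 3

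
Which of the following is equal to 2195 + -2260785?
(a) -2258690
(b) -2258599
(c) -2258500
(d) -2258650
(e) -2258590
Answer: e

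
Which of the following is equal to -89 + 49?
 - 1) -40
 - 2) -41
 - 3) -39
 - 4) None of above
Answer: 1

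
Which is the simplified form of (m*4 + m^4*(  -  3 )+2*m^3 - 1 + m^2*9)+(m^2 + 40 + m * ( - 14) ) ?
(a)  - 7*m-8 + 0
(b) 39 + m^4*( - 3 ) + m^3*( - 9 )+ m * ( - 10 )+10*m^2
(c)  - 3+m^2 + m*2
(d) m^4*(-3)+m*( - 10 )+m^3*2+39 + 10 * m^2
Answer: d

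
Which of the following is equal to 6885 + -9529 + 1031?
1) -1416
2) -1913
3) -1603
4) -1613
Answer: 4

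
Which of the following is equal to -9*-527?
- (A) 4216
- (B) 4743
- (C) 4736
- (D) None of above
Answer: B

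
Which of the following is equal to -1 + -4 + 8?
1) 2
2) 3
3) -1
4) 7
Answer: 2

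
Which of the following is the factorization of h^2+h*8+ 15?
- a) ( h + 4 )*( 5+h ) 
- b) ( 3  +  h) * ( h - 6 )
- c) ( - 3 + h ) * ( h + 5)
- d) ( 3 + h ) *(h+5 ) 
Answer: d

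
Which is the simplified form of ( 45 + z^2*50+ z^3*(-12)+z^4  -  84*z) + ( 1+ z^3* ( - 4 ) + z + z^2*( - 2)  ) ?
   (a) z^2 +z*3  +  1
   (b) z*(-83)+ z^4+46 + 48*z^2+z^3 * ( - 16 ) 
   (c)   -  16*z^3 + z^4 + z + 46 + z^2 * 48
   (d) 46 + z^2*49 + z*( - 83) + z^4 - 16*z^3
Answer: b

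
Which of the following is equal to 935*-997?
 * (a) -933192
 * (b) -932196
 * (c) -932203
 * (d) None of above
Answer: d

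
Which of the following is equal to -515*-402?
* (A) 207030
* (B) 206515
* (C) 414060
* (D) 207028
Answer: A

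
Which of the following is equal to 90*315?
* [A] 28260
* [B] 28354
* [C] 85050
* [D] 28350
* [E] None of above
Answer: D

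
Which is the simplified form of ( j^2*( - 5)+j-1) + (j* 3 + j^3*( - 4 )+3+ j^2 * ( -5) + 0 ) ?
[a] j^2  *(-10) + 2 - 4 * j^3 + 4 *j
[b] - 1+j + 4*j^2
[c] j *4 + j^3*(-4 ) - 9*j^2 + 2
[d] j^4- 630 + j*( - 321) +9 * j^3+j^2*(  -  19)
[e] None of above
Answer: a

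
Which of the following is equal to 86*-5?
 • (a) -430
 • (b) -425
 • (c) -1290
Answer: a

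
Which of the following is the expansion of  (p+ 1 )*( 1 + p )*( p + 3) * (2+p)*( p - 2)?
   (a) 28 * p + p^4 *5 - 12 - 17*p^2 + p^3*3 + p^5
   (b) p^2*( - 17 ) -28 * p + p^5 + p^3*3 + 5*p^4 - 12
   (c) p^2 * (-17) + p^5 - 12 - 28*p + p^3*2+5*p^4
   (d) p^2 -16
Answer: b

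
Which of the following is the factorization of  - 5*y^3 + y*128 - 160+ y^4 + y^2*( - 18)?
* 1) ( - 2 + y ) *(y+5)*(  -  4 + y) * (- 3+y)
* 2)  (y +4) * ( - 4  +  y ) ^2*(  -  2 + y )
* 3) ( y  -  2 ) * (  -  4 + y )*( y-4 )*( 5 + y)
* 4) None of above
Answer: 3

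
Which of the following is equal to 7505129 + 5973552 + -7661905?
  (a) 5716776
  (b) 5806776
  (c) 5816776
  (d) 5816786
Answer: c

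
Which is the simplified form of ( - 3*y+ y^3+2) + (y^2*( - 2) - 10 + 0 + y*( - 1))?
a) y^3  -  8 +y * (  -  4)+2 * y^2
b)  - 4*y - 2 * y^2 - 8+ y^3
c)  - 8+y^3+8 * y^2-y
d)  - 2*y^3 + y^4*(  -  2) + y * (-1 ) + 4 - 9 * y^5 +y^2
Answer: b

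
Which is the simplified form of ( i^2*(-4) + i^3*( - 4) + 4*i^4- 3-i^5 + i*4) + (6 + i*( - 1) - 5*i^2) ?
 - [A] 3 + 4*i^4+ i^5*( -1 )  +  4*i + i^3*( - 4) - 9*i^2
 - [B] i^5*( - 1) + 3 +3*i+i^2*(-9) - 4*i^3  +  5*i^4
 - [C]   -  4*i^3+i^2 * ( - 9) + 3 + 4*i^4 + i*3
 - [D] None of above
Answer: D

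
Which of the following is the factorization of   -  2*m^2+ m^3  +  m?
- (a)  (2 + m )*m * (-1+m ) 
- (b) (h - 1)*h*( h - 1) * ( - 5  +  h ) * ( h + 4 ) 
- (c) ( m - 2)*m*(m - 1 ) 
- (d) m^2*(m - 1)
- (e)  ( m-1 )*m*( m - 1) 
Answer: e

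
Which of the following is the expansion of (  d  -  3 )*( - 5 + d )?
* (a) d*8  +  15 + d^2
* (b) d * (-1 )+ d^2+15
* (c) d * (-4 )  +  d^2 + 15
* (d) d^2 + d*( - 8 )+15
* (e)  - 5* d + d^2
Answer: d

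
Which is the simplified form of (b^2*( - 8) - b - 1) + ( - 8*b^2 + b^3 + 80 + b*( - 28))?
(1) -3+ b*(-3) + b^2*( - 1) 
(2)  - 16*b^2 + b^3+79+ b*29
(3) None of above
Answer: 3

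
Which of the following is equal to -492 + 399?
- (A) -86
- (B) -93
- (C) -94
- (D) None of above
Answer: B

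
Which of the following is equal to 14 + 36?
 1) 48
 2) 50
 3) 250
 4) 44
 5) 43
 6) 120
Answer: 2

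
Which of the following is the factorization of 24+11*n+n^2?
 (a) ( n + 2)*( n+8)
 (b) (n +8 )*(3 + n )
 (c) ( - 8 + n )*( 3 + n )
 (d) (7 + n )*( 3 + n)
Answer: b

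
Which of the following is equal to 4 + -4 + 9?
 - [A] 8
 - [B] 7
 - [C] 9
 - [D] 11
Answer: C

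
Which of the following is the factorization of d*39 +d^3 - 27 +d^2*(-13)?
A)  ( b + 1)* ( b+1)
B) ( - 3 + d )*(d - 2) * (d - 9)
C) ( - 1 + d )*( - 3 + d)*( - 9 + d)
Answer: C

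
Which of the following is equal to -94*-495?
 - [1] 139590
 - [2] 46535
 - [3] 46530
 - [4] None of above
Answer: 3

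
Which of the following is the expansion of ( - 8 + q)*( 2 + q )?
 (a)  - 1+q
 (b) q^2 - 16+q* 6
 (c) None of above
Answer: c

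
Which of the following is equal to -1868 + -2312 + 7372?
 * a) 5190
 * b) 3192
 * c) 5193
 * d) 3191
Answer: b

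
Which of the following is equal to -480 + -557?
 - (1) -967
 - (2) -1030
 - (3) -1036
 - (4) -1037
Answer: 4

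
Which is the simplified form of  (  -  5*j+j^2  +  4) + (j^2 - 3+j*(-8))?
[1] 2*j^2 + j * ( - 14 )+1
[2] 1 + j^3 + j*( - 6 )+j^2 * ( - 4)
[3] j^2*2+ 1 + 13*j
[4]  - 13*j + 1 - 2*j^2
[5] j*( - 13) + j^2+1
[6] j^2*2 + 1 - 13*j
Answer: 6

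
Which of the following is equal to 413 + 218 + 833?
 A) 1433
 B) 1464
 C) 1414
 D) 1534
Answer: B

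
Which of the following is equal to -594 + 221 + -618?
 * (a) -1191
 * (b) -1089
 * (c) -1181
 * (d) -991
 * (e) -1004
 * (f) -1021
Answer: d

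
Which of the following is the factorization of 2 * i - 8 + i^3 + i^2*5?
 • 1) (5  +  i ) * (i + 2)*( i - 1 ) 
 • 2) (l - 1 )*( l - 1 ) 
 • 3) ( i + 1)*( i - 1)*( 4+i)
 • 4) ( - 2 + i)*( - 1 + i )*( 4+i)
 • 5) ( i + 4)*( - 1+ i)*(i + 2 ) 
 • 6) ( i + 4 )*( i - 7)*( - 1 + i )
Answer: 5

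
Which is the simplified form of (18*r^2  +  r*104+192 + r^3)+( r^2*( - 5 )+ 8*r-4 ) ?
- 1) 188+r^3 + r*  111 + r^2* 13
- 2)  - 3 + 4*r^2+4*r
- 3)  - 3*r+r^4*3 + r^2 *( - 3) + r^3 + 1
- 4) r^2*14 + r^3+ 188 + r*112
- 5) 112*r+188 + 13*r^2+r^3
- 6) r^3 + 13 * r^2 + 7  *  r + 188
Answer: 5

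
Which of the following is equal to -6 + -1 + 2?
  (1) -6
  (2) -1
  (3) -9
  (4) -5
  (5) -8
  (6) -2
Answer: 4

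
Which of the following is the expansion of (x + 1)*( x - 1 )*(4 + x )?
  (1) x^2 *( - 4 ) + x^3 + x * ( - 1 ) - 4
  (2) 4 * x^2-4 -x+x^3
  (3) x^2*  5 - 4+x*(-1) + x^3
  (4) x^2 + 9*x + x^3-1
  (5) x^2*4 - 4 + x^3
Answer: 2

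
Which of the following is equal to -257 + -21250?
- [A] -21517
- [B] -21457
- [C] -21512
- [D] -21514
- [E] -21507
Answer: E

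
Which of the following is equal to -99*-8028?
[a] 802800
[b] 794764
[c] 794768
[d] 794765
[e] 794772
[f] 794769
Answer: e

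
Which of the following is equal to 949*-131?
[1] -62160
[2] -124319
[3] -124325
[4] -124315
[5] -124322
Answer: 2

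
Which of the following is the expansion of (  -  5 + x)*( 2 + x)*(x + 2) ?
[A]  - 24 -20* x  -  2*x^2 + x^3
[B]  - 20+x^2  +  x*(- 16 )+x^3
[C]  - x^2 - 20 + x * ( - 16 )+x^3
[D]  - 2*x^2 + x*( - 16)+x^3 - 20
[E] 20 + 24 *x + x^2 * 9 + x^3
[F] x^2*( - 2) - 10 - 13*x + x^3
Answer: C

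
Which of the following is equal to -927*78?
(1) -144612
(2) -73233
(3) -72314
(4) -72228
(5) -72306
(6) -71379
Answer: 5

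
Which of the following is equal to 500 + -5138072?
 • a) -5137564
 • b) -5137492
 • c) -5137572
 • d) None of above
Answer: c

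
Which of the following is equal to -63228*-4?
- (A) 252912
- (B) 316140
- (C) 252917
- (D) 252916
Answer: A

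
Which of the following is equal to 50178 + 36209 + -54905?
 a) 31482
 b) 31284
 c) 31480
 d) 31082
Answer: a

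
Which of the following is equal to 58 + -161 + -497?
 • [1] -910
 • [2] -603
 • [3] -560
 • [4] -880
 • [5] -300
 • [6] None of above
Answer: 6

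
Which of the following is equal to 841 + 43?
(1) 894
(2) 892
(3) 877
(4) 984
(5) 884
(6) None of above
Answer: 5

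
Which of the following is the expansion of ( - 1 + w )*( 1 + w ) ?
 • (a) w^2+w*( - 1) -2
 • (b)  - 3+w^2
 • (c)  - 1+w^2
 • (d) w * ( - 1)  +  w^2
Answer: c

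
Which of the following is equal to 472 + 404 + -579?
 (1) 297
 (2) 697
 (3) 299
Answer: 1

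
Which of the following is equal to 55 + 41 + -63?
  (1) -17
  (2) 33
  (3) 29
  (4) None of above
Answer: 2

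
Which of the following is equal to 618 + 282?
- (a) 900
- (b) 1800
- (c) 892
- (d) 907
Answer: a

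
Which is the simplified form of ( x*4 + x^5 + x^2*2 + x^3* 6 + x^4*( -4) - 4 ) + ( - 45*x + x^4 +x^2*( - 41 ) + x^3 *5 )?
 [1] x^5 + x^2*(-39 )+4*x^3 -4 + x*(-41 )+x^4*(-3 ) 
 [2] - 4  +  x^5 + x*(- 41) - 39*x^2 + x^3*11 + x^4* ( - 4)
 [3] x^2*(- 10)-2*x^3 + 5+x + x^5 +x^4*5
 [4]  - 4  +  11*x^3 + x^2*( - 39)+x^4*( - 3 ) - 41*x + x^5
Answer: 4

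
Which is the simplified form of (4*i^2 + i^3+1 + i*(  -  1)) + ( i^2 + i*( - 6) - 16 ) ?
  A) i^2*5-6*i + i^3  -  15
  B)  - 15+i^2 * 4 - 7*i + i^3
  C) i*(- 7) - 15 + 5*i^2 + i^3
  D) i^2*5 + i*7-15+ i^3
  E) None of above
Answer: C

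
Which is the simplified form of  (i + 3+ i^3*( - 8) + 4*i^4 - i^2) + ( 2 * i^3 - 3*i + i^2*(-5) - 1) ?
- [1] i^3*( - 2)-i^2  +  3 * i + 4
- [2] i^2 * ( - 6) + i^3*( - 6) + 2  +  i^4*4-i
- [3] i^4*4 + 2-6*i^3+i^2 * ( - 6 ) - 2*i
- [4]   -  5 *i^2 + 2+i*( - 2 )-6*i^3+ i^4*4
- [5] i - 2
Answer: 3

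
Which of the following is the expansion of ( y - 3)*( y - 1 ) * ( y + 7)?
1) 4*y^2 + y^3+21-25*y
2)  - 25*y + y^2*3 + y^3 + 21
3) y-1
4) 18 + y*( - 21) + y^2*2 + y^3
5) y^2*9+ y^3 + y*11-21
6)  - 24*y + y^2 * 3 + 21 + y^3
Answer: 2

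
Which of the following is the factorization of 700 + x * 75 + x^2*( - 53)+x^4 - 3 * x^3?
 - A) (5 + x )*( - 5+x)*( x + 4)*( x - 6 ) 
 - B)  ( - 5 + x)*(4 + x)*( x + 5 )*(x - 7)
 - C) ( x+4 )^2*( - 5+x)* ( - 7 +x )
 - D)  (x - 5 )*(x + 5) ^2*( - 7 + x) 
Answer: B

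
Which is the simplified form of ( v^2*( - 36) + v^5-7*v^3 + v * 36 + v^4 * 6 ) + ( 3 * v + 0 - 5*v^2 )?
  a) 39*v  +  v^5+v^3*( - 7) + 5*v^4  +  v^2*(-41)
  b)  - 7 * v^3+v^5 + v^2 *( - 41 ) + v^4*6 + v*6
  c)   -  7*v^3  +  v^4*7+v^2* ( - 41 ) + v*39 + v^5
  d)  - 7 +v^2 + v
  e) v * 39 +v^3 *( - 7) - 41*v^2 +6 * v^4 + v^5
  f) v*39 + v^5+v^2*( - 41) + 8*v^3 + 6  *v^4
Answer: e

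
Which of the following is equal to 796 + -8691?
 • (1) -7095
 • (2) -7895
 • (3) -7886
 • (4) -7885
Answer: 2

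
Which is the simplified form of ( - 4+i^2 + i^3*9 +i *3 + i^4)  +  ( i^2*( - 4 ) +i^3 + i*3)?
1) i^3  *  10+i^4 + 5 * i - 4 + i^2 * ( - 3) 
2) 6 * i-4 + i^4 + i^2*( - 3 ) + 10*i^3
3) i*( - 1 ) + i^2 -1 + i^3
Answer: 2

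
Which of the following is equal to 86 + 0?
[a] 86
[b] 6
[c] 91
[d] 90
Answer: a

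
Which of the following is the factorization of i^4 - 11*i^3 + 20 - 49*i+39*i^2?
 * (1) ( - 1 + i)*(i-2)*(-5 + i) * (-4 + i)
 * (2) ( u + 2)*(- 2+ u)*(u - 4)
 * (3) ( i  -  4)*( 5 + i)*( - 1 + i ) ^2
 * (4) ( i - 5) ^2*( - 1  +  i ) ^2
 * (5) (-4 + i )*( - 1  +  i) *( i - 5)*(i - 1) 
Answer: 5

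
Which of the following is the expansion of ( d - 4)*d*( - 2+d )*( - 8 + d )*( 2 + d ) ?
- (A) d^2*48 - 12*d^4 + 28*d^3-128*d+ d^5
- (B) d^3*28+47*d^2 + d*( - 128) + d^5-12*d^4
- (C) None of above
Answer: A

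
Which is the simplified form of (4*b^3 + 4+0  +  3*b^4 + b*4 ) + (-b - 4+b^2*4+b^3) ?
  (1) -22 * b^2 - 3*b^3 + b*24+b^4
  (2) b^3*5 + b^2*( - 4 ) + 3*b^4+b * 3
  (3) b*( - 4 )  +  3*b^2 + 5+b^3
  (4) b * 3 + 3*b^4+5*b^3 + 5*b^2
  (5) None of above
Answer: 5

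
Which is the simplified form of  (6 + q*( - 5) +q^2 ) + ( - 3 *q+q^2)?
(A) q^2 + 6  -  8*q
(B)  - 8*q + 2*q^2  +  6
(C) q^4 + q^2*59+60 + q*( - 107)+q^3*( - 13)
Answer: B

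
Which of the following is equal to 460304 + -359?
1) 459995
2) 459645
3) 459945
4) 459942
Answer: 3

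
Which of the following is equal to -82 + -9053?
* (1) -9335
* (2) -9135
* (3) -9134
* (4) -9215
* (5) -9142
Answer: 2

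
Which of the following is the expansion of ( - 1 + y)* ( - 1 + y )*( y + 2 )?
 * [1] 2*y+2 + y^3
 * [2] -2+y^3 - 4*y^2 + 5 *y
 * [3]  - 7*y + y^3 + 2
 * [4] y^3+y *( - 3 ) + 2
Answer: 4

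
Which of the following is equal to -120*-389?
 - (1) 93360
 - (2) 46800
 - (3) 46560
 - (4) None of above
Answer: 4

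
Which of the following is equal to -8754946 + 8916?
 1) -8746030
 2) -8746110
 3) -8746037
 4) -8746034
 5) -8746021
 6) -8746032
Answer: 1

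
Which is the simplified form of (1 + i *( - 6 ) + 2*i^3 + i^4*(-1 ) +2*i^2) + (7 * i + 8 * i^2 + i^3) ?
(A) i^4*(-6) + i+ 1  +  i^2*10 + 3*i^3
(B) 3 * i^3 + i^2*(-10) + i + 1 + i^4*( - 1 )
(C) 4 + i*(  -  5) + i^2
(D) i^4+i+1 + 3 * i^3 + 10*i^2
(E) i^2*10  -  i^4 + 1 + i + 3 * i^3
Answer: E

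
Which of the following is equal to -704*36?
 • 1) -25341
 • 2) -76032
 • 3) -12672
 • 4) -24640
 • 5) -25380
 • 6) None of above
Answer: 6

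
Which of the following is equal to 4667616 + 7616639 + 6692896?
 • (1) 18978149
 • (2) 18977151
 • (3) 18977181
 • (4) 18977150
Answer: 2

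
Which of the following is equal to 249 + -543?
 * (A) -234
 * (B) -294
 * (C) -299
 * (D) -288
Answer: B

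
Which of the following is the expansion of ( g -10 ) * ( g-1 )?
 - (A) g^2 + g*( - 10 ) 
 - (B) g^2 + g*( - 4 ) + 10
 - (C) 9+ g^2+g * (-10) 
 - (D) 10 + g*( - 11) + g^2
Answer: D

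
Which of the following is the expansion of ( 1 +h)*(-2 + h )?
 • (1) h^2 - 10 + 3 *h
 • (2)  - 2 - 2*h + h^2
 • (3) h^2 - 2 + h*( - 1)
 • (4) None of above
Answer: 3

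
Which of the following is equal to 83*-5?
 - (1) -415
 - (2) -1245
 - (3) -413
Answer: 1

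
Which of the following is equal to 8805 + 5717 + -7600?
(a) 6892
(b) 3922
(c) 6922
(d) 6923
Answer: c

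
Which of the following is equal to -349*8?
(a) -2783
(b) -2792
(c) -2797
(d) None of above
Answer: b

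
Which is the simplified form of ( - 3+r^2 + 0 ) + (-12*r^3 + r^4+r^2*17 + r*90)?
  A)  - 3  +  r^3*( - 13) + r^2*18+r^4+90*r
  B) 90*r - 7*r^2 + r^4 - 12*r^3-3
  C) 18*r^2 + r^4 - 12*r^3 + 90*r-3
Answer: C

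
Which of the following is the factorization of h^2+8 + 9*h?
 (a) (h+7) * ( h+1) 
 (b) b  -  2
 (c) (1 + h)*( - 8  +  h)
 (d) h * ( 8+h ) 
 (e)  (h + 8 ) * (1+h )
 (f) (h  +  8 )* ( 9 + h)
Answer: e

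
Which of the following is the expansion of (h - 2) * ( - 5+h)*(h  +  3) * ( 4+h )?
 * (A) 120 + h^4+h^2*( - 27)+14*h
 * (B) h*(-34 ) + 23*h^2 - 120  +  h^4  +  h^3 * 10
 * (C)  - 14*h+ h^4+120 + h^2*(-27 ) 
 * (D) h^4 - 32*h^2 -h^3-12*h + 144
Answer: C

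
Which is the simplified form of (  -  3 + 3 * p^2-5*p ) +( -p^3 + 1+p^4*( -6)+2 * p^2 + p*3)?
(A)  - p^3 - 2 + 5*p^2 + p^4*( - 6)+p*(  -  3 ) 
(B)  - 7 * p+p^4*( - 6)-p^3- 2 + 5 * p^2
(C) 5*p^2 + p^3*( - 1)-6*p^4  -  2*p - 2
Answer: C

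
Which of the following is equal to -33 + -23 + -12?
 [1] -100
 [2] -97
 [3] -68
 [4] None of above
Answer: 3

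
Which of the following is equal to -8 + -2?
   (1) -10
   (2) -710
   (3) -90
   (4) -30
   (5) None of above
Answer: 1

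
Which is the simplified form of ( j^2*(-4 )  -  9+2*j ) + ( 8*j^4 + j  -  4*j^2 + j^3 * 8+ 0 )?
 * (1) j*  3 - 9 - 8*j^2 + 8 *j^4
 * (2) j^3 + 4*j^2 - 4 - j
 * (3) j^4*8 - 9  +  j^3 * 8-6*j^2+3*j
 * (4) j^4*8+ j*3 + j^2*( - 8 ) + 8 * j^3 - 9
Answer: 4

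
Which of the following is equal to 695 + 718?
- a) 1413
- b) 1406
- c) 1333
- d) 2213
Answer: a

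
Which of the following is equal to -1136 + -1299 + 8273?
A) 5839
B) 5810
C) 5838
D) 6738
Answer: C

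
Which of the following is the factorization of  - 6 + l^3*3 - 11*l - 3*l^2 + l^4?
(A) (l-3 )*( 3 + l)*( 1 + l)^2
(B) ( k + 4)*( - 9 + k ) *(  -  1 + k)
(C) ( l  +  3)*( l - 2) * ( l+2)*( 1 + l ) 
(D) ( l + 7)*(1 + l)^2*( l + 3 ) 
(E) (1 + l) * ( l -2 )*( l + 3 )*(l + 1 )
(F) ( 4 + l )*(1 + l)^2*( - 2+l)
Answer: E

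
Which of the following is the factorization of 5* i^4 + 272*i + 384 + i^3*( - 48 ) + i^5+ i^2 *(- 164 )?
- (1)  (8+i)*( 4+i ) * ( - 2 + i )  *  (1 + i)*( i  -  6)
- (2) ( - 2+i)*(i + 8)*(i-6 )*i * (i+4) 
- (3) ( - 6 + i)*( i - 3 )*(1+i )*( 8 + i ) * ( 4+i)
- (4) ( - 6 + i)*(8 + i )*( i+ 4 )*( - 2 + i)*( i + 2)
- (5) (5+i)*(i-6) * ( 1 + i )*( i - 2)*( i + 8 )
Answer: 1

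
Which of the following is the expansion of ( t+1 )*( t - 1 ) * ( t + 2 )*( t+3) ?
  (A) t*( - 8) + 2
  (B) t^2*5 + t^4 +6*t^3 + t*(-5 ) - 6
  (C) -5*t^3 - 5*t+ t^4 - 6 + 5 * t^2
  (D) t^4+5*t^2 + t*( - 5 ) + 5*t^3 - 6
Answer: D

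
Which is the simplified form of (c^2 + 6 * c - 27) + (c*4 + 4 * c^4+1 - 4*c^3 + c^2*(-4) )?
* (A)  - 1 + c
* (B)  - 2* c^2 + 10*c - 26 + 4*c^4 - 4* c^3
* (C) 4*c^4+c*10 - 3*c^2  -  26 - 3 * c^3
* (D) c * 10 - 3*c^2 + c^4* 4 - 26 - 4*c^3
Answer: D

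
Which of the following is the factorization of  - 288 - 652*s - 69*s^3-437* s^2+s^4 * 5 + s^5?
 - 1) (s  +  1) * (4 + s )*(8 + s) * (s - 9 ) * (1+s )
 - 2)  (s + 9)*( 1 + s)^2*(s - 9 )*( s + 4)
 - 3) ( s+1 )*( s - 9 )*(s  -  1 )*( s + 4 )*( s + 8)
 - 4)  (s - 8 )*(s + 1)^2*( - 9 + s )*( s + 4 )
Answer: 1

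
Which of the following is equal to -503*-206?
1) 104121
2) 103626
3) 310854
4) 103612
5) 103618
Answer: 5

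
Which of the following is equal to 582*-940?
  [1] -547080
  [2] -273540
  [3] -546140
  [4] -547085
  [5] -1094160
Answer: 1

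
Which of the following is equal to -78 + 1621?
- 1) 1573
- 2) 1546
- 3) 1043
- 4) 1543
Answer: 4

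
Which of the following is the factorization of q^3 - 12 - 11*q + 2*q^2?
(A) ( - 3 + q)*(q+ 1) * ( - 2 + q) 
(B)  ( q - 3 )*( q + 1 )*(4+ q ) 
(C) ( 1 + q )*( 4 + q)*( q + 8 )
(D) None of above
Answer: B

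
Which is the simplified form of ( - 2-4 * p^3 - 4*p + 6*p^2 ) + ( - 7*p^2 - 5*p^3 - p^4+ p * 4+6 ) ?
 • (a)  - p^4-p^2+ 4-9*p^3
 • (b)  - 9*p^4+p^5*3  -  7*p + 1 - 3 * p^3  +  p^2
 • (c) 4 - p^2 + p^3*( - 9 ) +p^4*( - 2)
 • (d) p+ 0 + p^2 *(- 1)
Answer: a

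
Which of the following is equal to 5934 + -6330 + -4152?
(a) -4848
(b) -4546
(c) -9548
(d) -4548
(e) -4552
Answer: d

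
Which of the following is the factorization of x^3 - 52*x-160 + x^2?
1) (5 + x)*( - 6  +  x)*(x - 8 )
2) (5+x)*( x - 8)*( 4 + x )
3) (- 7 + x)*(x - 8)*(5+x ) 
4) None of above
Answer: 2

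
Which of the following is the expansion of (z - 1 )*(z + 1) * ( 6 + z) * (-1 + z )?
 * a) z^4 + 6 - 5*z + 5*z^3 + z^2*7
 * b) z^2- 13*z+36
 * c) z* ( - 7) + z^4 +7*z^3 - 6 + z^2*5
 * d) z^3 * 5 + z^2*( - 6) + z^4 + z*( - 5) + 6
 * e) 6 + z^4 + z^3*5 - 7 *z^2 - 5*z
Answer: e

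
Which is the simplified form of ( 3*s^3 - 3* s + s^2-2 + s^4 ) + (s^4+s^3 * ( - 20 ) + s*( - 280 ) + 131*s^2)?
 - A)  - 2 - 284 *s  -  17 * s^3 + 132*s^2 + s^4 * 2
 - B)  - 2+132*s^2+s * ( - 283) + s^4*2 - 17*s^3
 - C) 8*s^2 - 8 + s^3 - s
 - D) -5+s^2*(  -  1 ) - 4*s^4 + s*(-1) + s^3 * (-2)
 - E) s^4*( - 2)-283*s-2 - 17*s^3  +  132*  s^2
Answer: B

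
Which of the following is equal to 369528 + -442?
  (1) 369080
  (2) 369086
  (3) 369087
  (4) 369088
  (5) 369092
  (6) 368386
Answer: 2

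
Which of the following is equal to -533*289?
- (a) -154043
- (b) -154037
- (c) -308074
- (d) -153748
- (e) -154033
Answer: b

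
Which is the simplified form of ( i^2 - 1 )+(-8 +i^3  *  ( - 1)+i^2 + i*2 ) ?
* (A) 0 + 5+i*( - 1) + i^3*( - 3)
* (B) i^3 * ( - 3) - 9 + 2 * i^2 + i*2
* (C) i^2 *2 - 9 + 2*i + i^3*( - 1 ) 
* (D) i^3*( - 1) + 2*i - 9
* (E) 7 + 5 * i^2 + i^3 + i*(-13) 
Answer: C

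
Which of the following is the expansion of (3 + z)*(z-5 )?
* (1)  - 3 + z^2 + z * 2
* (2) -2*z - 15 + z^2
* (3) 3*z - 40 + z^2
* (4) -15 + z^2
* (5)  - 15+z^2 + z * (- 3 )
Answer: 2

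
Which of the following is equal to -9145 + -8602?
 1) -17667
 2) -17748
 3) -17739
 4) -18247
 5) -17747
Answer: 5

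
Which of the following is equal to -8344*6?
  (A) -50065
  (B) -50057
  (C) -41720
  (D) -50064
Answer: D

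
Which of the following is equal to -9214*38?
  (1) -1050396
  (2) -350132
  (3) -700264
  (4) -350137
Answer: 2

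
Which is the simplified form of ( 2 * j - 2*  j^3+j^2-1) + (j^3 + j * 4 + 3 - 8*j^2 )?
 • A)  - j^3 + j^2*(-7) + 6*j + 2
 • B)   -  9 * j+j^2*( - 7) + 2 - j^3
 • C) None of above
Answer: A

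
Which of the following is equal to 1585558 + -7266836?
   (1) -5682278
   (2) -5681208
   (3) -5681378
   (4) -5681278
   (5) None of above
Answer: 4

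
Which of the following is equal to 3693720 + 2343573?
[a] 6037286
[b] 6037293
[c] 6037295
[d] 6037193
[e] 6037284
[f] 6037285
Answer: b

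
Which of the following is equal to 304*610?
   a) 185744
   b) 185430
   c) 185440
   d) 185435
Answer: c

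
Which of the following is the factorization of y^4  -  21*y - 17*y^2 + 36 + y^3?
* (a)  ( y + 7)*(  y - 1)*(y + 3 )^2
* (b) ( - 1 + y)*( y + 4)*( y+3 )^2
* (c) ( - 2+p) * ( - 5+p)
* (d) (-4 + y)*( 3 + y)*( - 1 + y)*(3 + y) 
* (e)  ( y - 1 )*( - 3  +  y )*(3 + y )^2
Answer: d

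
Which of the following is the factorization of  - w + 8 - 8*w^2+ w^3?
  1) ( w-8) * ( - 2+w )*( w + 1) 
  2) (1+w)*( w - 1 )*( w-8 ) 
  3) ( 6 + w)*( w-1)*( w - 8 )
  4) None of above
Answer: 2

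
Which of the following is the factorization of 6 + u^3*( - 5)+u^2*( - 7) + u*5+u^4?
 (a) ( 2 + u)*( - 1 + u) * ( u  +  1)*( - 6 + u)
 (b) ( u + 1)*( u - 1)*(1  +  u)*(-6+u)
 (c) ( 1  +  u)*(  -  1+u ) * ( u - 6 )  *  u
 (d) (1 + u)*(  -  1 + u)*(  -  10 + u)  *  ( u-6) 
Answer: b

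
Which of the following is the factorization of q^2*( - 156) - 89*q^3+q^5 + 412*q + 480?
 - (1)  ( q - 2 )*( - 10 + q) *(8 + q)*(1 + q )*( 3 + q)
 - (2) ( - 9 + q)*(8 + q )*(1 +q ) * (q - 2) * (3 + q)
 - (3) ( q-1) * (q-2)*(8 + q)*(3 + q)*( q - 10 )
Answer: 1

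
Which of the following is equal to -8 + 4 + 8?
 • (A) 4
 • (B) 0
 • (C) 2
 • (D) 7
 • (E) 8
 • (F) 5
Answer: A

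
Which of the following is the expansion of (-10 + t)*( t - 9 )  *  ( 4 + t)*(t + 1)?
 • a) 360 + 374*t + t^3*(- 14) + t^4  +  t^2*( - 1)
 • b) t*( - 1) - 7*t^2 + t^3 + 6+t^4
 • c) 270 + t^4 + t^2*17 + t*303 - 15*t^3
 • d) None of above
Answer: a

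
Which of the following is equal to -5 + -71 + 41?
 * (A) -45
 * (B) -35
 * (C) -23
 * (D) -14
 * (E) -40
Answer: B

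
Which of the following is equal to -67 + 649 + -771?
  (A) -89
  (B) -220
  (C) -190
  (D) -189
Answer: D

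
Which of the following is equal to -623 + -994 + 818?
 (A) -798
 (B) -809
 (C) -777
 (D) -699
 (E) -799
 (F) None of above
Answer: E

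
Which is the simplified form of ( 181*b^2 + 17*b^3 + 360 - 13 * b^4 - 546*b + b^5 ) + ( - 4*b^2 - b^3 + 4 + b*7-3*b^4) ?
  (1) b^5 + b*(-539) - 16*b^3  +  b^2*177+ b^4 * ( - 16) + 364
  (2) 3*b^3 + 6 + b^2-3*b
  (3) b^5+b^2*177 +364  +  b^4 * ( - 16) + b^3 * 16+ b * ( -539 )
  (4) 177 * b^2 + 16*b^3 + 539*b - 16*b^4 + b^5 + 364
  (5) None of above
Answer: 3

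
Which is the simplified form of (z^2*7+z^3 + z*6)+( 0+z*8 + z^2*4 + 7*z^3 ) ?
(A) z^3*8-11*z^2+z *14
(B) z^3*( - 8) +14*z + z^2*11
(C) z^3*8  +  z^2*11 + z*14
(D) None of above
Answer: C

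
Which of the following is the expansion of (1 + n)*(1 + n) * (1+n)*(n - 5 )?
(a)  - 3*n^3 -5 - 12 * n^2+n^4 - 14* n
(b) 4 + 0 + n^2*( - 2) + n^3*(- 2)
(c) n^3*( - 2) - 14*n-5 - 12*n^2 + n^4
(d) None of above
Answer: c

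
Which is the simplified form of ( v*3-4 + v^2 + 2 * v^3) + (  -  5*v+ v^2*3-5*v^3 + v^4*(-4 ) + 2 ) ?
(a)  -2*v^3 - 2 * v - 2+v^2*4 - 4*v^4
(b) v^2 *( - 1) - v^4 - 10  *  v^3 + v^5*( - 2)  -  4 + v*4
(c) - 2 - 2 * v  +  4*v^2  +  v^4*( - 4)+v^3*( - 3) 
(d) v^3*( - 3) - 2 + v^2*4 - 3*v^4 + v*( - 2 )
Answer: c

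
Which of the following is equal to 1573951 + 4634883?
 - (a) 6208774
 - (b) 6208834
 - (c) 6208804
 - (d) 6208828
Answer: b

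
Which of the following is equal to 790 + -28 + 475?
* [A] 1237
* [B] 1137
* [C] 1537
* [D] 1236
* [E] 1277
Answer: A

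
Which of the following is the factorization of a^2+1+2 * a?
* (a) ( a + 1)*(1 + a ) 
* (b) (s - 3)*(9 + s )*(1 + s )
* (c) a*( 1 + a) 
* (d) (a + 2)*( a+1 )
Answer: a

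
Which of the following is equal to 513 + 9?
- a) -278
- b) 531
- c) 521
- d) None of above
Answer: d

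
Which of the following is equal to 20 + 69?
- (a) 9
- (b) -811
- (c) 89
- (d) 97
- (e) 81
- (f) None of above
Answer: c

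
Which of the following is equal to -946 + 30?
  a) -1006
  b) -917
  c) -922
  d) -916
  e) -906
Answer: d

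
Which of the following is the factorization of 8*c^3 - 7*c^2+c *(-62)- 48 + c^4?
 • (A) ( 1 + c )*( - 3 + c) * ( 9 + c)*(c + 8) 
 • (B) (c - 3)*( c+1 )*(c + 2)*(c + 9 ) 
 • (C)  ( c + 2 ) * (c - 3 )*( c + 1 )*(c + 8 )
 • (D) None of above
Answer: C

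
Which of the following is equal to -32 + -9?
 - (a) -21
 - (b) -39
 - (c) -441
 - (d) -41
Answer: d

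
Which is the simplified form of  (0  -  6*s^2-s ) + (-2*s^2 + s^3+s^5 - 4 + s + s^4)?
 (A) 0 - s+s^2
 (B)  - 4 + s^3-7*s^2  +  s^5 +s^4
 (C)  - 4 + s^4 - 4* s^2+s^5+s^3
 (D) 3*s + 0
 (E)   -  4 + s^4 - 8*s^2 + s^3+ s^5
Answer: E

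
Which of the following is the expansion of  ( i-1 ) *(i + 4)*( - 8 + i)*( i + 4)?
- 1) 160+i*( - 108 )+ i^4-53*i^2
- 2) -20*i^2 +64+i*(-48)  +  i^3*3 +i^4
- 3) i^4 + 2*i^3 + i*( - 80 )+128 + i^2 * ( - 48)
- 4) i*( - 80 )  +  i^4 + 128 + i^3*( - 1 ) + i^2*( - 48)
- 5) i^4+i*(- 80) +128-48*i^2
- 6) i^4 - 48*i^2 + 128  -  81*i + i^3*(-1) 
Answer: 4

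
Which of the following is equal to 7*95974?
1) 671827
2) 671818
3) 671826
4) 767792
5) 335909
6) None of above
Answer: 2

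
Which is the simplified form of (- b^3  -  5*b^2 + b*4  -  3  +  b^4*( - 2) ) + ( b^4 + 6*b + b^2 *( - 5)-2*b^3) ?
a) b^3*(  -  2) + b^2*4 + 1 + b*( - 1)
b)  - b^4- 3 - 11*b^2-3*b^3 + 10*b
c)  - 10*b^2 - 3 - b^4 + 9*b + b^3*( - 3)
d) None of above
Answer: d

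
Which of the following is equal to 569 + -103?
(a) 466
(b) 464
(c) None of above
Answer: a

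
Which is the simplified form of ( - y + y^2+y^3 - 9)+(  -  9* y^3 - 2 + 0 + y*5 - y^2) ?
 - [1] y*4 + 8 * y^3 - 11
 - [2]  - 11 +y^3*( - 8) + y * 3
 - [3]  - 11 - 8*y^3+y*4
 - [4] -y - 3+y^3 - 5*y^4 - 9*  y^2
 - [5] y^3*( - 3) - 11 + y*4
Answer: 3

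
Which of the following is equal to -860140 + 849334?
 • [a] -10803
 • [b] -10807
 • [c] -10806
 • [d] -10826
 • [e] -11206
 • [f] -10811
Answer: c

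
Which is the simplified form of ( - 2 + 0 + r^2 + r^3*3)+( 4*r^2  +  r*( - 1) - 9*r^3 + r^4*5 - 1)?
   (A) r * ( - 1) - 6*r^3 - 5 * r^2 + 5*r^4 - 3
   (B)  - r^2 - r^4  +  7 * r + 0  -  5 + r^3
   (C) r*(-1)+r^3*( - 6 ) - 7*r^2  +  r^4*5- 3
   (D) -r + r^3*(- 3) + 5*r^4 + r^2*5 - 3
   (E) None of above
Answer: E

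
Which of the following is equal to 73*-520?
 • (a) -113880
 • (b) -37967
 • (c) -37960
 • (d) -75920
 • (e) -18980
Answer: c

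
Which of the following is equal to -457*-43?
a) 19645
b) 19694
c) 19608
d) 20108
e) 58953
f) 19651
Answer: f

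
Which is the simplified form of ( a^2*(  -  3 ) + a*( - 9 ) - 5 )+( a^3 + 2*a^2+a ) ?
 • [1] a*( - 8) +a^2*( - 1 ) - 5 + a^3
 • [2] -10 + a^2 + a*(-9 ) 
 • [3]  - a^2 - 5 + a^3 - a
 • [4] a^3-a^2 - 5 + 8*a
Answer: 1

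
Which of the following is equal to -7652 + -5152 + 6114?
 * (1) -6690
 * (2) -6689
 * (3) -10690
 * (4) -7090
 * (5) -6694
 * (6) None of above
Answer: 1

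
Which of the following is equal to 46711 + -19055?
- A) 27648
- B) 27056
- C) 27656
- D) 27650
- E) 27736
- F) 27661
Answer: C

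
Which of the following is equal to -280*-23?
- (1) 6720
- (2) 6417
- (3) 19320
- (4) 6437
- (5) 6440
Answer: 5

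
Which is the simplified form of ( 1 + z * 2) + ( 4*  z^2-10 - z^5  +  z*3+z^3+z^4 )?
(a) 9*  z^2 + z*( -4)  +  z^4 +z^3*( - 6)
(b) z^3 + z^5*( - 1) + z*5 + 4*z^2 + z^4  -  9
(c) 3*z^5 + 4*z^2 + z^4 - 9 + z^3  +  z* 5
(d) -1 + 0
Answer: b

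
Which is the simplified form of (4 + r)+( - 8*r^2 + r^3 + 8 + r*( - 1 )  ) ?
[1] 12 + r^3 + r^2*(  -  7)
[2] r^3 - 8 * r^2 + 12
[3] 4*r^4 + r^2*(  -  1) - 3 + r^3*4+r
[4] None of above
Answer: 2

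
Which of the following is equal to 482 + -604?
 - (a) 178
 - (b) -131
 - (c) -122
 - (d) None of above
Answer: c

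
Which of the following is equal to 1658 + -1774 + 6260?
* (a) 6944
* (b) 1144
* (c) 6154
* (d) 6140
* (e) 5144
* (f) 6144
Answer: f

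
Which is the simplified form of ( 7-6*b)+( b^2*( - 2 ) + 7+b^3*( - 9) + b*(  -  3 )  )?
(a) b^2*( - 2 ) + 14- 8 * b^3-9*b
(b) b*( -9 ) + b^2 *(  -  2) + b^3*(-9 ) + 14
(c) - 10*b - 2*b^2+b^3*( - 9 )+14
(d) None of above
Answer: b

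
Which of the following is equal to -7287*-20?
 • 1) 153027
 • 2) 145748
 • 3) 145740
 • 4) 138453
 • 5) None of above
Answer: 3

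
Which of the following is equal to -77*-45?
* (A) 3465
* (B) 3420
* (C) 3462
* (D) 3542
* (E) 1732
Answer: A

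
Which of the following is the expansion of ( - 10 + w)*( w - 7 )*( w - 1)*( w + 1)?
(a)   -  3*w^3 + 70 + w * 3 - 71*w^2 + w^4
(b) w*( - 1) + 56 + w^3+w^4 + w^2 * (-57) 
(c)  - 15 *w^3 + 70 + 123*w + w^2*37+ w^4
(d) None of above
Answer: d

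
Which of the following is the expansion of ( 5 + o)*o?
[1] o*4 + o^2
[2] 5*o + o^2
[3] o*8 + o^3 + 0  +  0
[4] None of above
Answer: 2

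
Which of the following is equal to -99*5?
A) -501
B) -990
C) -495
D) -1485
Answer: C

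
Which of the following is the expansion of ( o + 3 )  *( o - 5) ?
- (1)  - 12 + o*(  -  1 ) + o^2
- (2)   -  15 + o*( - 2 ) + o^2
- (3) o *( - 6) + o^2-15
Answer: 2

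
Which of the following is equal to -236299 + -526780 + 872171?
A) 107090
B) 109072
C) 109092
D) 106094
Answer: C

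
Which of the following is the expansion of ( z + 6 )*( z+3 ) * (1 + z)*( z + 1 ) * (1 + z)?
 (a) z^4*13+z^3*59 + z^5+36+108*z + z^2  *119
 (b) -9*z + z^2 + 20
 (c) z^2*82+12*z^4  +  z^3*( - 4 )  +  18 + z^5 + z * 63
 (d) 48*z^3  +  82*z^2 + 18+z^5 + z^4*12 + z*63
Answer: d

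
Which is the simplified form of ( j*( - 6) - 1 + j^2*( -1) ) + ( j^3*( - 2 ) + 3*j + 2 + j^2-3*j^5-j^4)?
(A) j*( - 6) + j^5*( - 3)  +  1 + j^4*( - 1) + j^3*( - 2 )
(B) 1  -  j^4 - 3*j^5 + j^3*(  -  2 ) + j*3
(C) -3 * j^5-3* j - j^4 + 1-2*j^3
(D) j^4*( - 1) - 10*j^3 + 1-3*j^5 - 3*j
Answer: C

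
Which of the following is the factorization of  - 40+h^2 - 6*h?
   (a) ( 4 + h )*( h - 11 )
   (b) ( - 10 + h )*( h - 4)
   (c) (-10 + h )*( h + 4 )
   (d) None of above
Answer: c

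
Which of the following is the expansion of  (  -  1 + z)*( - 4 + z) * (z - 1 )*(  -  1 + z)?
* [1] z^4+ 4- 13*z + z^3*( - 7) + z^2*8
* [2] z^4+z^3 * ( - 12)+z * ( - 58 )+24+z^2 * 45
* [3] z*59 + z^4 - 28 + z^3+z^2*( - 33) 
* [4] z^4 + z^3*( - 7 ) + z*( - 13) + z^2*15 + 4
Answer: 4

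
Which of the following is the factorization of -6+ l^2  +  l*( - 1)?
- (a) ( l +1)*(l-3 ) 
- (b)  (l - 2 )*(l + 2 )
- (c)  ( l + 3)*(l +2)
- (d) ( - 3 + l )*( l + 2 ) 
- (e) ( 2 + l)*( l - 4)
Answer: d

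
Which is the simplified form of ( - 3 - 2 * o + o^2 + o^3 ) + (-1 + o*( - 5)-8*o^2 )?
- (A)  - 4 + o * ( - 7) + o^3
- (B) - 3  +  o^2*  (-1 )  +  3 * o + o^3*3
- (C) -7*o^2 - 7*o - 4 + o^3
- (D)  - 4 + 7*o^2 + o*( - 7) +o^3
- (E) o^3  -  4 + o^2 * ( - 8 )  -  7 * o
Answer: C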